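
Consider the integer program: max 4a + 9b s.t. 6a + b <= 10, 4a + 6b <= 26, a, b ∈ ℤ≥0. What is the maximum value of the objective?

(a,b)=(0,4): 6·0+1·4=4≤10, 4·0+6·4=24≤26, objective 36.
(a,b)=(1,3): 6·1+1·3=9≤10, 4·1+6·3=22≤26, objective 31.
Maximum is 36 at (a,b)=(0,4).

36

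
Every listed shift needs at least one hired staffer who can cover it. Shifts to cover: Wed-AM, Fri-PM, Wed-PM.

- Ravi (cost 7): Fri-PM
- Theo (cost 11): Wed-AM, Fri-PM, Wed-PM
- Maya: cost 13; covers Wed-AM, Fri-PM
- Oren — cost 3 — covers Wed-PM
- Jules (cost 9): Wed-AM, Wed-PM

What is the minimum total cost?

11

This is a weighted set-cover instance.
The greedy cost-per-new-shift heuristic would pick Oren and Theo for 14, but a cheaper cover exists.
Theo alone covers Wed-AM, Fri-PM, Wed-PM — every shift.
Total cost: 11.
No cover costs less than 11.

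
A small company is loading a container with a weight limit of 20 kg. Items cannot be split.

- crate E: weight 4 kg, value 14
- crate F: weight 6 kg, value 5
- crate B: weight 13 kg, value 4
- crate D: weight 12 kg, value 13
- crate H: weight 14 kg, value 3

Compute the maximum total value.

27

Treat it as a binary knapsack problem.
Allowing fractional choices, the relaxed optimum would be about 30.3, but items are indivisible.
crate E + crate B: weight 4 + 13 = 17 ≤ 20, value 14 + 4 = 18.
crate E + crate F: weight 4 + 6 = 10 ≤ 20, value 14 + 5 = 19.
crate E + crate D: weight 4 + 12 = 16 ≤ 20, value 14 + 13 = 27.
Best is crate E and crate D with total value 27.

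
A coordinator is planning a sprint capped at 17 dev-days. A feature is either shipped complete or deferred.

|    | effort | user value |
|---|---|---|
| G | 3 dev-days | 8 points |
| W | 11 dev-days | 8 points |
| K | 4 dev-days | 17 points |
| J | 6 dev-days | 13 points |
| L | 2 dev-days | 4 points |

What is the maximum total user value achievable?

This is an integer program with binary decision variables.
Allowing fractional choices, the relaxed optimum would be about 43.5, but features are indivisible.
G + K + J + L: effort 3 + 4 + 6 + 2 = 15 ≤ 17, user value 8 + 17 + 13 + 4 = 42.
G + K + J: effort 3 + 4 + 6 = 13 ≤ 17, user value 8 + 17 + 13 = 38.
Best is G, K, J, and L with total user value 42.

42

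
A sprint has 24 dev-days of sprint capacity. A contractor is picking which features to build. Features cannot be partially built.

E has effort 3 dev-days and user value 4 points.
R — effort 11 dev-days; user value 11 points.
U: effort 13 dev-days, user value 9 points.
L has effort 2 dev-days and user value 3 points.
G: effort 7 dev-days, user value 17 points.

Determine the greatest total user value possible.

35

Treat it as a binary knapsack problem.
Allowing fractional choices, the relaxed optimum would be about 35.7, but features are indivisible.
E + R + L + G: effort 3 + 11 + 2 + 7 = 23 ≤ 24, user value 4 + 11 + 3 + 17 = 35.
E + R + G: effort 3 + 11 + 7 = 21 ≤ 24, user value 4 + 11 + 17 = 32.
R + L + G: effort 11 + 2 + 7 = 20 ≤ 24, user value 11 + 3 + 17 = 31.
Best is E, R, L, and G with total user value 35.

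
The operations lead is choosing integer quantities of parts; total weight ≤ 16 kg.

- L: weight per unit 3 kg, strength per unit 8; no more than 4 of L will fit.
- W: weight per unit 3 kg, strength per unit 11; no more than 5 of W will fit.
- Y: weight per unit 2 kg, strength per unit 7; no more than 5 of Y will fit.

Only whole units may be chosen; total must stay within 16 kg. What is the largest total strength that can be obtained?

4×W and 2×Y: weight 16 ≤ 16, strength 4·11 + 2·7 = 58.
2×W and 5×Y: weight 16 ≤ 16, strength 2·11 + 5·7 = 57.
Best is 58.

58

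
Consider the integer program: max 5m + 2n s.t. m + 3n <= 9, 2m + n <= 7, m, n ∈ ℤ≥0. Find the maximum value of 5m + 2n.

17

The continuous relaxation peaks at (3.5, 0) with value 17.50; rounding to a feasible lattice point costs some objective.
(m,n)=(3,1): 1·3+3·1=6≤9, 2·3+1·1=7≤7, objective 17.
(m,n)=(3,0): 1·3+3·0=3≤9, 2·3+1·0=6≤7, objective 15.
(m,n)=(2,2): 1·2+3·2=8≤9, 2·2+1·2=6≤7, objective 14.
Maximum is 17 at (m,n)=(3,1).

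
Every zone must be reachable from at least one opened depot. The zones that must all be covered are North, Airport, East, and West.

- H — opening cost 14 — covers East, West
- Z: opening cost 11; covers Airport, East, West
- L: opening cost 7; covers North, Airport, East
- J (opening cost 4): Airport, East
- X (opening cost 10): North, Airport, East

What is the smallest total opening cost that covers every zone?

The greedy cost-per-new-zone heuristic would pick J, L, and Z for 22, but a cheaper cover exists.
Choose Z and L: together they cover North, Airport, East, West — every zone.
Total opening cost: 11 + 7 = 18.
No cover costs less than 18.

18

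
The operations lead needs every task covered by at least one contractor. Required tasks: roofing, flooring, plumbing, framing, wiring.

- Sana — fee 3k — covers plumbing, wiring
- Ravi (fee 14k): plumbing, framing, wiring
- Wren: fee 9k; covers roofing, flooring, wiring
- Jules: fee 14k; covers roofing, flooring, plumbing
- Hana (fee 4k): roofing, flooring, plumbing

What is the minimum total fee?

18

The greedy cost-per-new-task heuristic would pick Hana, Sana, and Ravi for 21, but a cheaper cover exists.
Choose Ravi and Hana: together they cover roofing, flooring, plumbing, framing, wiring — every task.
Total fee: 14 + 4 = 18.
No cover costs less than 18.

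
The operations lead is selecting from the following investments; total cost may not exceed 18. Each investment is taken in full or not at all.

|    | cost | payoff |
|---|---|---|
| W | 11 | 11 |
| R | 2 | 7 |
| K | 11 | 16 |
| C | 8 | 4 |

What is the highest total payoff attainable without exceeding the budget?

Allowing fractional choices, the relaxed optimum would be about 28.0, but investments are indivisible.
R + K: cost 2 + 11 = 13 ≤ 18, payoff 7 + 16 = 23.
K: cost 11 ≤ 18, payoff 16.
W + R: cost 11 + 2 = 13 ≤ 18, payoff 11 + 7 = 18.
Best is R and K with total payoff 23.

23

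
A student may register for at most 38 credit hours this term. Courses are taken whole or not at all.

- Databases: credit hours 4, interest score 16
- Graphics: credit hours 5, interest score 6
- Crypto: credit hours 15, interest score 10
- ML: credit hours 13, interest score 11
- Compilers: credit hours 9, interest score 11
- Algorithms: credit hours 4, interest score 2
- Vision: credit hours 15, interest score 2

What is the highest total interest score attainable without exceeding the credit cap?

46

Allowing fractional choices, the relaxed optimum would be about 48.7, but courses are indivisible.
Databases + Graphics + ML + Compilers: credit hours 4 + 5 + 13 + 9 = 31 ≤ 38, interest score 16 + 6 + 11 + 11 = 44.
Databases + Graphics + Crypto + Compilers + Algorithms: credit hours 4 + 5 + 15 + 9 + 4 = 37 ≤ 38, interest score 16 + 6 + 10 + 11 + 2 = 45.
Databases + Graphics + ML + Compilers + Algorithms: credit hours 4 + 5 + 13 + 9 + 4 = 35 ≤ 38, interest score 16 + 6 + 11 + 11 + 2 = 46.
Best is Databases, Graphics, ML, Compilers, and Algorithms with total interest score 46.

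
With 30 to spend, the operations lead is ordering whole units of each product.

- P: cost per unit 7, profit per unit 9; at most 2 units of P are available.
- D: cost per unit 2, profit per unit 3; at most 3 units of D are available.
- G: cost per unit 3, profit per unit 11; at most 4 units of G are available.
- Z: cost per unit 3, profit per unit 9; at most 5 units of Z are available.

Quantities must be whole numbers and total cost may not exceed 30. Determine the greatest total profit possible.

1×D, 4×G, and 5×Z: cost 29 ≤ 30, profit 1·3 + 4·11 + 5·9 = 92.
4×G and 5×Z: cost 27 ≤ 30, profit 4·11 + 5·9 = 89.
Best is 92.

92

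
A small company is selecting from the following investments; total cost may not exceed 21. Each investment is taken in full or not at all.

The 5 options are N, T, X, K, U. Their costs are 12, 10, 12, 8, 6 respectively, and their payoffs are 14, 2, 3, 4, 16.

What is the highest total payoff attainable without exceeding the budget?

30

Take N and U: cost 12 + 6 = 18 ≤ 21, payoff 14 + 16 = 30.
No other feasible combination does better.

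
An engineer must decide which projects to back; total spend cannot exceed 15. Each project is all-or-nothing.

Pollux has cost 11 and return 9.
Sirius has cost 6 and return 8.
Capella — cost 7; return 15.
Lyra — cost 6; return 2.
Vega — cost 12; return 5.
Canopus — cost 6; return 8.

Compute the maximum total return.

Capella + Canopus: cost 7 + 6 = 13 ≤ 15, return 15 + 8 = 23.
Sirius + Capella: cost 6 + 7 = 13 ≤ 15, return 8 + 15 = 23.
The maximum return is 23; one optimal choice is Sirius and Capella.

23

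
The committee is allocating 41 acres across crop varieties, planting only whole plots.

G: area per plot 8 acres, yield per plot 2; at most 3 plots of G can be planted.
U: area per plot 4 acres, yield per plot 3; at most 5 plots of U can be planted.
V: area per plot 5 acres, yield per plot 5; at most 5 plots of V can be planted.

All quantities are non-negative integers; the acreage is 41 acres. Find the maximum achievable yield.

37

This is a bounded integer knapsack.
4×U and 5×V: area 41 ≤ 41, yield 4·3 + 5·5 = 37.
5×U and 4×V: area 40 ≤ 41, yield 5·3 + 4·5 = 35.
Best is 37.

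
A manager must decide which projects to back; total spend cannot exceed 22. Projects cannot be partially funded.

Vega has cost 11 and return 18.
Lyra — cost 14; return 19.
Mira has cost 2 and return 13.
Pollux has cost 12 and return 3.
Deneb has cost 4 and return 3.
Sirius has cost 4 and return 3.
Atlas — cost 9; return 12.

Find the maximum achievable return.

43

Allowing fractional choices, the relaxed optimum would be about 43.2, but projects are indivisible.
Vega + Mira + Deneb + Sirius: cost 11 + 2 + 4 + 4 = 21 ≤ 22, return 18 + 13 + 3 + 3 = 37.
Lyra + Mira + Deneb: cost 14 + 2 + 4 = 20 ≤ 22, return 19 + 13 + 3 = 35.
Vega + Mira + Atlas: cost 11 + 2 + 9 = 22 ≤ 22, return 18 + 13 + 12 = 43.
Best is Vega, Mira, and Atlas with total return 43.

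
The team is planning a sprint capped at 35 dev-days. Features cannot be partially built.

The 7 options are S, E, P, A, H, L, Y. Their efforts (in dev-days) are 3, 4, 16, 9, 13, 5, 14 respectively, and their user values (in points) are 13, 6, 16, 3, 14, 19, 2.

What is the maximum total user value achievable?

This is an integer program with binary decision variables.
Take S, E, A, H, and L: effort 3 + 4 + 9 + 13 + 5 = 34 ≤ 35, user value 13 + 6 + 3 + 14 + 19 = 55.
No other feasible combination does better.

55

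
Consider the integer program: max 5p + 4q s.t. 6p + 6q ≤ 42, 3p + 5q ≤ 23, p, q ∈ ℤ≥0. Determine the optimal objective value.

(p,q)=(7,0) is feasible, giving 35.
(p,q)=(6,1) is feasible, giving 34.
(p,q)=(6,0) is feasible, giving 30.
Maximum is 35 at (p,q)=(7,0).

35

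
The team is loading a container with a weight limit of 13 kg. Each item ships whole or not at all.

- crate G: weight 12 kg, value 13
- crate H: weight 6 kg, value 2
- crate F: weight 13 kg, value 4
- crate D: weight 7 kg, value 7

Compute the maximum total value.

13

Allowing fractional choices, the relaxed optimum would be about 14.0, but items are indivisible.
crate G: weight 12 ≤ 13, value 13.
crate H + crate D: weight 6 + 7 = 13 ≤ 13, value 2 + 7 = 9.
Best is crate G with total value 13.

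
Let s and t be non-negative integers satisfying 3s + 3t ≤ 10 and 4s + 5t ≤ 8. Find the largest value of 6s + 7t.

12

(s,t)=(2,0): 3·2+3·0=6≤10, 4·2+5·0=8≤8, objective 12.
(s,t)=(1,0): 3·1+3·0=3≤10, 4·1+5·0=4≤8, objective 6.
The best lattice point is (2,0), giving 12.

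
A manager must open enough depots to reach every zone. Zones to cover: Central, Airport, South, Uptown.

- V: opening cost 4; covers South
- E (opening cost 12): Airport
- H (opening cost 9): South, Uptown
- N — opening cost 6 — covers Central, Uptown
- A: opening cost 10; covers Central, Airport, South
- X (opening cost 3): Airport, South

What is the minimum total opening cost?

9

Choose N and X: together they cover Central, Airport, South, Uptown — every zone.
Total opening cost: 6 + 3 = 9.
No cover costs less than 9.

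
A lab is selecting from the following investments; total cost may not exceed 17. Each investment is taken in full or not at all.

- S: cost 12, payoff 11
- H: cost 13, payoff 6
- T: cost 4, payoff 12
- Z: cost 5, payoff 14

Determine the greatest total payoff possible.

This is a 0-1 knapsack instance.
Allowing fractional choices, the relaxed optimum would be about 33.3, but investments are indivisible.
S + Z: cost 12 + 5 = 17 ≤ 17, payoff 11 + 14 = 25.
S + T: cost 12 + 4 = 16 ≤ 17, payoff 11 + 12 = 23.
T + Z: cost 4 + 5 = 9 ≤ 17, payoff 12 + 14 = 26.
Best is T and Z with total payoff 26.

26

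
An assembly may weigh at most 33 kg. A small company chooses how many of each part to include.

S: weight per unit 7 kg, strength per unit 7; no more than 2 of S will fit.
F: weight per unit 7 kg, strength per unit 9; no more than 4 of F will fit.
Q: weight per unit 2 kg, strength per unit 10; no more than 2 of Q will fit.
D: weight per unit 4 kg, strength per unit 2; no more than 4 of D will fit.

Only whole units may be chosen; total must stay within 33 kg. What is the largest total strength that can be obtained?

56

Take 4×F and 2×Q: weight 32 ≤ 33, strength 4·9 + 2·10 = 56.
Q has the best ratio (10/2) and is taken to its limit of 2; remaining capacity is filled optimally with the others.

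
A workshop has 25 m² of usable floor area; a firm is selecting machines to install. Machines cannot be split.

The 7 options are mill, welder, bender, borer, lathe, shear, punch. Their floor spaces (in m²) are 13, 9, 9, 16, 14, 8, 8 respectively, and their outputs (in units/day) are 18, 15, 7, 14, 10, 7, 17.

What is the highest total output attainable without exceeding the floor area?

39

Treat it as a binary knapsack problem.
Allowing fractional choices, the relaxed optimum would be about 43.1, but machines are indivisible.
mill + punch: floor space 13 + 8 = 21 ≤ 25, output 18 + 17 = 35.
welder + shear + punch: floor space 9 + 8 + 8 = 25 ≤ 25, output 15 + 7 + 17 = 39.
mill + welder: floor space 13 + 9 = 22 ≤ 25, output 18 + 15 = 33.
Best is welder, shear, and punch with total output 39.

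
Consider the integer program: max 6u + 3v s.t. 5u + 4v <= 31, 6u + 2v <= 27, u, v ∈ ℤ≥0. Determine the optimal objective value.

(u,v)=(3,4): 5·3+4·4=31≤31, 6·3+2·4=26≤27, objective 30.
(u,v)=(3,3): 5·3+4·3=27≤31, 6·3+2·3=24≤27, objective 27.
(u,v)=(2,5): 5·2+4·5=30≤31, 6·2+2·5=22≤27, objective 27.
Maximum is 30 at (u,v)=(3,4).

30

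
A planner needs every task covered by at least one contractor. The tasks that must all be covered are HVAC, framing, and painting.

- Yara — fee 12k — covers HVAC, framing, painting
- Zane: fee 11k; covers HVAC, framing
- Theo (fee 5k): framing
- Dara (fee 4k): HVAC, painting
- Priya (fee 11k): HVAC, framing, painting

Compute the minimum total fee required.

9

Choose Theo and Dara: together they cover HVAC, framing, painting — every task.
Total fee: 5 + 4 = 9.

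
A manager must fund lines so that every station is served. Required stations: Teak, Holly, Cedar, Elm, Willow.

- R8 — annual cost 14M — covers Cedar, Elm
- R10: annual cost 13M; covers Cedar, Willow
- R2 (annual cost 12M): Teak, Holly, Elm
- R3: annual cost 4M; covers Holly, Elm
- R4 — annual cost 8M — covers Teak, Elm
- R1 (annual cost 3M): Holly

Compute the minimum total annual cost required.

24

Choose R10, R4, and R1: together they cover Teak, Holly, Cedar, Elm, Willow — every station.
Total annual cost: 13 + 8 + 3 = 24.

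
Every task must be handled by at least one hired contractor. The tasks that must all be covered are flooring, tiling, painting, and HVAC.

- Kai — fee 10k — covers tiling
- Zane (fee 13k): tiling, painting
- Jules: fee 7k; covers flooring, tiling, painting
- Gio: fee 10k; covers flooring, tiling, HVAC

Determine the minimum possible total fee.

Choose Jules and Gio: together they cover flooring, tiling, painting, HVAC — every task.
Total fee: 7 + 10 = 17.
No cover costs less than 17.

17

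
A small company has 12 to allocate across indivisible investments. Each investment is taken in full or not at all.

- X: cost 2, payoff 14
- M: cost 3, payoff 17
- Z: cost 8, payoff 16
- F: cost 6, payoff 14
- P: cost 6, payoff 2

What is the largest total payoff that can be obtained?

This is an integer program with binary decision variables.
M + Z: cost 3 + 8 = 11 ≤ 12, payoff 17 + 16 = 33.
X + M + F: cost 2 + 3 + 6 = 11 ≤ 12, payoff 14 + 17 + 14 = 45.
X + M + P: cost 2 + 3 + 6 = 11 ≤ 12, payoff 14 + 17 + 2 = 33.
Best is X, M, and F with total payoff 45.

45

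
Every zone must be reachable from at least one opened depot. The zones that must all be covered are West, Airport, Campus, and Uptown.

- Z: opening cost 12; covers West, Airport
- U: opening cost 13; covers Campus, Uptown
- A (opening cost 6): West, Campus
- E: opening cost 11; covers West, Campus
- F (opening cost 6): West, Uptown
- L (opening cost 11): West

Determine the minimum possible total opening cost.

Choose Z, A, and F: together they cover West, Airport, Campus, Uptown — every zone.
Total opening cost: 12 + 6 + 6 = 24.
No cover costs less than 24.

24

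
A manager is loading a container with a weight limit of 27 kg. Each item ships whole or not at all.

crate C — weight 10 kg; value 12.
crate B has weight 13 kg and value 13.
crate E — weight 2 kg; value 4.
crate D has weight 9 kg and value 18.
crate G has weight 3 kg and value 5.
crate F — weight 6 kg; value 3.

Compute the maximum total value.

40

Allowing fractional choices, the relaxed optimum would be about 42.0, but items are indivisible.
crate B + crate E + crate D + crate G: weight 13 + 2 + 9 + 3 = 27 ≤ 27, value 13 + 4 + 18 + 5 = 40.
crate C + crate E + crate D + crate F: weight 10 + 2 + 9 + 6 = 27 ≤ 27, value 12 + 4 + 18 + 3 = 37.
crate C + crate E + crate D + crate G: weight 10 + 2 + 9 + 3 = 24 ≤ 27, value 12 + 4 + 18 + 5 = 39.
Best is crate B, crate E, crate D, and crate G with total value 40.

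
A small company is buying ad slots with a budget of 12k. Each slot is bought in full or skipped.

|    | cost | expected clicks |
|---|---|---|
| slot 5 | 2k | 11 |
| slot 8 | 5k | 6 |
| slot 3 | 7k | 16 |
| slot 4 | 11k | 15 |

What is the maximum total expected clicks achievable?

Allowing fractional choices, the relaxed optimum would be about 31.1, but ad slots are indivisible.
slot 8 + slot 3: cost 5 + 7 = 12 ≤ 12, expected clicks 6 + 16 = 22.
slot 5 + slot 3: cost 2 + 7 = 9 ≤ 12, expected clicks 11 + 16 = 27.
Best is slot 5 and slot 3 with total expected clicks 27.

27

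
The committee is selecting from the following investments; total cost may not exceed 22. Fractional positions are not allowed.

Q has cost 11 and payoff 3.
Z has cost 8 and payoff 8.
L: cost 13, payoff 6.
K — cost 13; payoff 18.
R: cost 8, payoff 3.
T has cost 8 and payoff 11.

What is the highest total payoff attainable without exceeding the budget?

29

Allowing fractional choices, the relaxed optimum would be about 30.0, but investments are indivisible.
Z + K: cost 8 + 13 = 21 ≤ 22, payoff 8 + 18 = 26.
K + T: cost 13 + 8 = 21 ≤ 22, payoff 18 + 11 = 29.
Best is K and T with total payoff 29.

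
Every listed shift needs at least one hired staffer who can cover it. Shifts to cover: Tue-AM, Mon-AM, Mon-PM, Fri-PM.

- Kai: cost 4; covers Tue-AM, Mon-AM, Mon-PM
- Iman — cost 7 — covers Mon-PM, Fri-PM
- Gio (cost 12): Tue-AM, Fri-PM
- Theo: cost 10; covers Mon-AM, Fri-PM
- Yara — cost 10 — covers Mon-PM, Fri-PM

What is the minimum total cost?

11

Choose Kai and Iman: together they cover Tue-AM, Mon-AM, Mon-PM, Fri-PM — every shift.
Total cost: 4 + 7 = 11.
No cover costs less than 11.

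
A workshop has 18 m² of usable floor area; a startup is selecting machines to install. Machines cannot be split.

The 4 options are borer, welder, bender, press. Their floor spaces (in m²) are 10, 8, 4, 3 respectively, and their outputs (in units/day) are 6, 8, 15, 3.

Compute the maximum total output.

Treat it as a binary knapsack problem.
Take welder, bender, and press: floor space 8 + 4 + 3 = 15 ≤ 18, output 8 + 15 + 3 = 26.
No other feasible combination does better.

26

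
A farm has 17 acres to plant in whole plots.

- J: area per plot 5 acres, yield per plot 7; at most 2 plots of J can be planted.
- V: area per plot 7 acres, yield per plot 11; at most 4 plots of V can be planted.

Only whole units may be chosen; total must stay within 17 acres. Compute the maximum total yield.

V has the best ratio (11/7); taking only V gives at most 2×11 = 22 (stopped by the area limit).
Mixing does better — 2×J and 1×V: area 17 ≤ 17, yield 2·7 + 1·11 = 25.

25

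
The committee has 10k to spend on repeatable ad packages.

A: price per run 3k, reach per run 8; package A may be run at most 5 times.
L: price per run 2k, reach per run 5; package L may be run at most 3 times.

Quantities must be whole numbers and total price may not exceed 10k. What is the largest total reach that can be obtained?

26

3×A: price 9 ≤ 10, reach 3·8 = 24.
2×A and 2×L: price 10 ≤ 10, reach 2·8 + 2·5 = 26.
Best is 26.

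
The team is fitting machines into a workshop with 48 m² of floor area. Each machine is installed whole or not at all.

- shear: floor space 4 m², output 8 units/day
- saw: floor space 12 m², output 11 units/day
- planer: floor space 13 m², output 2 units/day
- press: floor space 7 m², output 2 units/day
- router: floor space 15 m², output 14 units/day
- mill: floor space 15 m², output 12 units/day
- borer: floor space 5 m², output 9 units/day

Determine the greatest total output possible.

46

Allowing fractional choices, the relaxed optimum would be about 51.6, but machines are indivisible.
saw + router + mill + borer: floor space 12 + 15 + 15 + 5 = 47 ≤ 48, output 11 + 14 + 12 + 9 = 46.
shear + press + router + mill + borer: floor space 4 + 7 + 15 + 15 + 5 = 46 ≤ 48, output 8 + 2 + 14 + 12 + 9 = 45.
shear + saw + router + mill: floor space 4 + 12 + 15 + 15 = 46 ≤ 48, output 8 + 11 + 14 + 12 = 45.
Best is saw, router, mill, and borer with total output 46.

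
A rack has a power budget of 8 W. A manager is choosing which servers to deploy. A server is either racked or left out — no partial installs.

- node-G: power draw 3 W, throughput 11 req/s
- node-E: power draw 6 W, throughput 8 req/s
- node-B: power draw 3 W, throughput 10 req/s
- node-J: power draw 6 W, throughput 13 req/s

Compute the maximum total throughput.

This is a 0-1 knapsack instance.
Take node-G and node-B: power draw 3 + 3 = 6 ≤ 8, throughput 11 + 10 = 21.
No other feasible combination does better.

21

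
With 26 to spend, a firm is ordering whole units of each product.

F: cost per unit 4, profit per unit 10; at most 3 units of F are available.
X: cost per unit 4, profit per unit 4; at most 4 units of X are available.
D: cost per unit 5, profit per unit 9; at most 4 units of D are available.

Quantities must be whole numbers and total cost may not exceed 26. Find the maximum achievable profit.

52

This is a bounded integer knapsack.
F has the best ratio (10/4); taking only F gives at most 3×10 = 30 (stopped by the supply cap of 3).
Mixing does better — 3×F, 1×X, and 2×D: cost 26 ≤ 26, profit 3·10 + 1·4 + 2·9 = 52.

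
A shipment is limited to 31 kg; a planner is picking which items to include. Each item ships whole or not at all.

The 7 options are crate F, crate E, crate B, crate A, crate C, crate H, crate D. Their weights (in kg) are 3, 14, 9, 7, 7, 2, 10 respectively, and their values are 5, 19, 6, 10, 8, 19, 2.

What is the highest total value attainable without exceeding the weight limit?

Allowing fractional choices, the relaxed optimum would be about 58.7, but items are indivisible.
crate F + crate E + crate C + crate H: weight 3 + 14 + 7 + 2 = 26 ≤ 31, value 5 + 19 + 8 + 19 = 51.
crate F + crate E + crate A + crate H: weight 3 + 14 + 7 + 2 = 26 ≤ 31, value 5 + 19 + 10 + 19 = 53.
crate E + crate A + crate C + crate H: weight 14 + 7 + 7 + 2 = 30 ≤ 31, value 19 + 10 + 8 + 19 = 56.
Best is crate E, crate A, crate C, and crate H with total value 56.

56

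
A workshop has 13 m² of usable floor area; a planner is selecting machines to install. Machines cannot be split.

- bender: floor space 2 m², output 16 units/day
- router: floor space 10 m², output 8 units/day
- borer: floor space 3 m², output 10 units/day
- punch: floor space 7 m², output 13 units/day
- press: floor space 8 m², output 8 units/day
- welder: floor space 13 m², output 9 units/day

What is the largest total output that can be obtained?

Allowing fractional choices, the relaxed optimum would be about 40.0, but machines are indivisible.
bender + punch: floor space 2 + 7 = 9 ≤ 13, output 16 + 13 = 29.
bender + borer + press: floor space 2 + 3 + 8 = 13 ≤ 13, output 16 + 10 + 8 = 34.
bender + borer + punch: floor space 2 + 3 + 7 = 12 ≤ 13, output 16 + 10 + 13 = 39.
Best is bender, borer, and punch with total output 39.

39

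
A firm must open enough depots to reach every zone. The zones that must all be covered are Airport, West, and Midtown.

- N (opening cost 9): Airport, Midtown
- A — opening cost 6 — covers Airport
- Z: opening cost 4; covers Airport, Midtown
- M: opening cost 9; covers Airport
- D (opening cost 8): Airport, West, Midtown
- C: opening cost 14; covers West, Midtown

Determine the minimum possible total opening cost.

8

This is an integer covering problem.
The greedy cost-per-new-zone heuristic would pick Z and D for 12, but a cheaper cover exists.
D alone covers Airport, West, Midtown — every zone.
Total opening cost: 8.
No cover costs less than 8.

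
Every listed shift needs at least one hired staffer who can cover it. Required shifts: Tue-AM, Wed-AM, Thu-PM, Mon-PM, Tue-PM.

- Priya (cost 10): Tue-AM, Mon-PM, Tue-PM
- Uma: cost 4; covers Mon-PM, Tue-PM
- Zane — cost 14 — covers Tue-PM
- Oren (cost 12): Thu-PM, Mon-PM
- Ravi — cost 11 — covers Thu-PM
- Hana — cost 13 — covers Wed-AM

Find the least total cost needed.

The greedy cost-per-new-shift heuristic would pick Uma, Priya, Ravi, and Hana for 38, but a cheaper cover exists.
Choose Priya, Ravi, and Hana: together they cover Tue-AM, Wed-AM, Thu-PM, Mon-PM, Tue-PM — every shift.
Total cost: 10 + 11 + 13 = 34.
No cover costs less than 34.

34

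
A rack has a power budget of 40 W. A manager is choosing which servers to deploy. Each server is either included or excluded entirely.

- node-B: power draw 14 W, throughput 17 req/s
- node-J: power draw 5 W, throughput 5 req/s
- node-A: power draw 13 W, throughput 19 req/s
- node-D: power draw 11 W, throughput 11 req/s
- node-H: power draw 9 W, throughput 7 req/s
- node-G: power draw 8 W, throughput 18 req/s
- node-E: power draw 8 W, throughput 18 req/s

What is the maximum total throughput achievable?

66

This is a 0-1 knapsack instance.
Allowing fractional choices, the relaxed optimum would be about 68.4, but servers are indivisible.
node-A + node-D + node-G + node-E: power draw 13 + 11 + 8 + 8 = 40 ≤ 40, throughput 19 + 11 + 18 + 18 = 66.
node-A + node-H + node-G + node-E: power draw 13 + 9 + 8 + 8 = 38 ≤ 40, throughput 19 + 7 + 18 + 18 = 62.
Best is node-A, node-D, node-G, and node-E with total throughput 66.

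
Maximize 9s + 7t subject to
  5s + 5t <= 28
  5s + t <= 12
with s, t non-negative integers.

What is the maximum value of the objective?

(s,t)=(1,4): 5·1+5·4=25≤28, 5·1+1·4=9≤12, objective 37.
(s,t)=(0,5): 5·0+5·5=25≤28, 5·0+1·5=5≤12, objective 35.
(s,t)=(1,3): 5·1+5·3=20≤28, 5·1+1·3=8≤12, objective 30.
(s,t)=(0,4): 5·0+5·4=20≤28, 5·0+1·4=4≤12, objective 28.
The best lattice point is (1,4), giving 37.

37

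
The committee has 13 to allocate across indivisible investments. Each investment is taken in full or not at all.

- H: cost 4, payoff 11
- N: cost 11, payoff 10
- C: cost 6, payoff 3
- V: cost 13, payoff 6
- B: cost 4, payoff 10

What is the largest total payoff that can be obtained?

21

H + B: cost 4 + 4 = 8 ≤ 13, payoff 11 + 10 = 21.
H + C: cost 4 + 6 = 10 ≤ 13, payoff 11 + 3 = 14.
C + B: cost 6 + 4 = 10 ≤ 13, payoff 3 + 10 = 13.
Best is H and B with total payoff 21.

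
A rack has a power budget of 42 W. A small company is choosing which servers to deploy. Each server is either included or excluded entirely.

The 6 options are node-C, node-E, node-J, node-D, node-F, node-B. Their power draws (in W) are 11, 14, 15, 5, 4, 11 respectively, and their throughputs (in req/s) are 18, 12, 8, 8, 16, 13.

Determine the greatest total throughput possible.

59

Allowing fractional choices, the relaxed optimum would be about 64.4, but servers are indivisible.
node-C + node-D + node-F + node-B: power draw 11 + 5 + 4 + 11 = 31 ≤ 42, throughput 18 + 8 + 16 + 13 = 55.
node-C + node-E + node-F + node-B: power draw 11 + 14 + 4 + 11 = 40 ≤ 42, throughput 18 + 12 + 16 + 13 = 59.
Best is node-C, node-E, node-F, and node-B with total throughput 59.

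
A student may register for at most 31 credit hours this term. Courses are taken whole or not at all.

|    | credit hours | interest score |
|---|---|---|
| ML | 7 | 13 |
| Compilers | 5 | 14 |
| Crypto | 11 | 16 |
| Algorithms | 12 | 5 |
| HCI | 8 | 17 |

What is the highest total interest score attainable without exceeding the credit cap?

60

Take ML, Compilers, Crypto, and HCI: credit hours 7 + 5 + 11 + 8 = 31 ≤ 31, interest score 13 + 14 + 16 + 17 = 60.
No other feasible combination does better.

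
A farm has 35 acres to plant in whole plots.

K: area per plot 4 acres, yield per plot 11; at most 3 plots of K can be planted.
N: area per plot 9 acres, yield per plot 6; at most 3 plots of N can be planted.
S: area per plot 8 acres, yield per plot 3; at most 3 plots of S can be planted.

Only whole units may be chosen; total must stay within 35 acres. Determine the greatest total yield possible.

45

K has the best ratio (11/4); taking only K gives at most 3×11 = 33 (stopped by the supply cap of 3).
Mixing does better — 3×K and 2×N: area 30 ≤ 35, yield 3·11 + 2·6 = 45.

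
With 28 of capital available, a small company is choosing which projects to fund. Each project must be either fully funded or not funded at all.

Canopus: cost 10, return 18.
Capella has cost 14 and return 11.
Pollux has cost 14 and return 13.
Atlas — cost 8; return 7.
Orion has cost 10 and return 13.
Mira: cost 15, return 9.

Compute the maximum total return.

Treat it as a binary knapsack problem.
Allowing fractional choices, the relaxed optimum would be about 38.4, but projects are indivisible.
Canopus + Atlas + Orion: cost 10 + 8 + 10 = 28 ≤ 28, return 18 + 7 + 13 = 38.
Canopus + Orion: cost 10 + 10 = 20 ≤ 28, return 18 + 13 = 31.
Best is Canopus, Atlas, and Orion with total return 38.

38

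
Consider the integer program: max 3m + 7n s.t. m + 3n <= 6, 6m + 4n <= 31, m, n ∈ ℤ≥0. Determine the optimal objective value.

Relaxing integrality, the LP optimum is 17.29 at (m,n) = (4.93, 0.357), which is not an integer point.
(m,n)=(3,1): 1·3+3·1=6≤6, 6·3+4·1=22≤31, objective 16.
(m,n)=(5,0): 1·5+3·0=5≤6, 6·5+4·0=30≤31, objective 15.
(m,n)=(2,1): 1·2+3·1=5≤6, 6·2+4·1=16≤31, objective 13.
The best lattice point is (3,1), giving 16.

16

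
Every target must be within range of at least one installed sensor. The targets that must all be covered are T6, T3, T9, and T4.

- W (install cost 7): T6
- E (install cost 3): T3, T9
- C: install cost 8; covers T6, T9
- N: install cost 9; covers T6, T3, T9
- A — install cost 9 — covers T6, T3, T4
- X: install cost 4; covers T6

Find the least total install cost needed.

The greedy cost-per-new-target heuristic would pick E, X, and A for 16, but a cheaper cover exists.
Choose E and A: together they cover T6, T3, T9, T4 — every target.
Total install cost: 3 + 9 = 12.
No cover costs less than 12.

12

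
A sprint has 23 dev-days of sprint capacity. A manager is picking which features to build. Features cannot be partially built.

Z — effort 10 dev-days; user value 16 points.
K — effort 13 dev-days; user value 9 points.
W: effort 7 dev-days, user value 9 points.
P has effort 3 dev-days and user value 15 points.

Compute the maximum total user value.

Take Z, W, and P: effort 10 + 7 + 3 = 20 ≤ 23, user value 16 + 9 + 15 = 40.
No other feasible combination does better.

40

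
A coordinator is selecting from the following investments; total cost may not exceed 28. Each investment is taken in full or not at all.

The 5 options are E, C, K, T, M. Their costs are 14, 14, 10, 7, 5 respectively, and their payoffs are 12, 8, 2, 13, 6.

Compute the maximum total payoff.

This is an integer program with binary decision variables.
Allowing fractional choices, the relaxed optimum would be about 32.1, but investments are indivisible.
C + T + M: cost 14 + 7 + 5 = 26 ≤ 28, payoff 8 + 13 + 6 = 27.
E + T + M: cost 14 + 7 + 5 = 26 ≤ 28, payoff 12 + 13 + 6 = 31.
Best is E, T, and M with total payoff 31.

31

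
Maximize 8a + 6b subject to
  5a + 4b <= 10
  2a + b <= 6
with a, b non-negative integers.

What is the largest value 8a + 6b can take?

16

(a,b)=(2,0) is feasible, giving 16.
(a,b)=(1,1) is feasible, giving 14.
Maximum is 16 at (a,b)=(2,0).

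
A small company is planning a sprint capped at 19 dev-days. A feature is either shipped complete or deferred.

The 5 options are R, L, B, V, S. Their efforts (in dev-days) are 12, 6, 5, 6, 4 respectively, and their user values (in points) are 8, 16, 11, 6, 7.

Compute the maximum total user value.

34

Take L, B, and S: effort 6 + 5 + 4 = 15 ≤ 19, user value 16 + 11 + 7 = 34.
No other feasible combination does better.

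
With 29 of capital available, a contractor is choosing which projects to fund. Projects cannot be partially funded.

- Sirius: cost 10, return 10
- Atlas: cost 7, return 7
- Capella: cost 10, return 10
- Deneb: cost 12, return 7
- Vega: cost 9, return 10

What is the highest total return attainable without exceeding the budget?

Sirius + Capella + Vega: cost 10 + 10 + 9 = 29 ≤ 29, return 10 + 10 + 10 = 30.
Sirius + Atlas + Vega: cost 10 + 7 + 9 = 26 ≤ 29, return 10 + 7 + 10 = 27.
Atlas + Capella + Vega: cost 7 + 10 + 9 = 26 ≤ 29, return 7 + 10 + 10 = 27.
Best is Sirius, Capella, and Vega with total return 30.

30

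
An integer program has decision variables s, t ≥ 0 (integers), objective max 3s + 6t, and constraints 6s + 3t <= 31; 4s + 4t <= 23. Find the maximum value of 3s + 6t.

30

Relaxing integrality, the LP optimum is 34.50 at (s,t) = (0, 5.75), which is not an integer point.
(s,t)=(0,5): 6·0+3·5=15≤31, 4·0+4·5=20≤23, objective 30.
(s,t)=(1,4): 6·1+3·4=18≤31, 4·1+4·4=20≤23, objective 27.
(s,t)=(0,4): 6·0+3·4=12≤31, 4·0+4·4=16≤23, objective 24.
No feasible integer point exceeds 30.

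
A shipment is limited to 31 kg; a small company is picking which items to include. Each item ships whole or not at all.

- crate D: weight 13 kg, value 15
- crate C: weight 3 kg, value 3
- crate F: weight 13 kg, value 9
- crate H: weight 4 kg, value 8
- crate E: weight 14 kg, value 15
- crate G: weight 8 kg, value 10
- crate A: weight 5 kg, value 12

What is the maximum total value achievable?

45

crate D + crate C + crate G + crate A: weight 13 + 3 + 8 + 5 = 29 ≤ 31, value 15 + 3 + 10 + 12 = 40.
crate H + crate E + crate G + crate A: weight 4 + 14 + 8 + 5 = 31 ≤ 31, value 8 + 15 + 10 + 12 = 45.
crate D + crate H + crate G + crate A: weight 13 + 4 + 8 + 5 = 30 ≤ 31, value 15 + 8 + 10 + 12 = 45.
The maximum value is 45; one optimal choice is crate D, crate H, crate G, and crate A.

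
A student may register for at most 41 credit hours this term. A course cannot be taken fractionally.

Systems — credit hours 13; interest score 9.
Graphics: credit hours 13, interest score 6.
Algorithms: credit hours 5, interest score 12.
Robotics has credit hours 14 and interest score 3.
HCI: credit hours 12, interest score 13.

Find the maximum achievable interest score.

34

Treat it as a binary knapsack problem.
Take Systems, Algorithms, and HCI: credit hours 13 + 5 + 12 = 30 ≤ 41, interest score 9 + 12 + 13 = 34.
No other feasible combination does better.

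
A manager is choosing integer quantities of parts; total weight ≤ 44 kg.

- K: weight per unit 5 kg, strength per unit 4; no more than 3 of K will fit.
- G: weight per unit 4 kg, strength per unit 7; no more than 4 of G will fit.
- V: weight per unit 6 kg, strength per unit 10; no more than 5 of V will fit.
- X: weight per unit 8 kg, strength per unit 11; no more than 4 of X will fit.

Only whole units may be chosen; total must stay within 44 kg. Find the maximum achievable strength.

G has the best ratio (7/4); taking only G gives at most 4×7 = 28 (stopped by the supply cap of 4).
Mixing does better — 3×G, 4×V, and 1×X: weight 44 ≤ 44, strength 3·7 + 4·10 + 1·11 = 72.

72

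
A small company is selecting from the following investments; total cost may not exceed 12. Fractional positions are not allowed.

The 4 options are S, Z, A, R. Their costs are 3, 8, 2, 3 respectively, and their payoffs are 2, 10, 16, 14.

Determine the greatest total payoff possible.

32

Take S, A, and R: cost 3 + 2 + 3 = 8 ≤ 12, payoff 2 + 16 + 14 = 32.
No other feasible combination does better.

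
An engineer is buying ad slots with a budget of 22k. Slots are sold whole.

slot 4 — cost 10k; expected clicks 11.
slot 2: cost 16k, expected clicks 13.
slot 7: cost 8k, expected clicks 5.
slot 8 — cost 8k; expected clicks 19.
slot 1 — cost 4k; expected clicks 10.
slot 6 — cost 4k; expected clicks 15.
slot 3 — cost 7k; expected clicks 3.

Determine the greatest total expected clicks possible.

slot 4 + slot 8 + slot 6: cost 10 + 8 + 4 = 22 ≤ 22, expected clicks 11 + 19 + 15 = 45.
slot 4 + slot 8 + slot 1: cost 10 + 8 + 4 = 22 ≤ 22, expected clicks 11 + 19 + 10 = 40.
slot 8 + slot 1 + slot 6: cost 8 + 4 + 4 = 16 ≤ 22, expected clicks 19 + 10 + 15 = 44.
Best is slot 4, slot 8, and slot 6 with total expected clicks 45.

45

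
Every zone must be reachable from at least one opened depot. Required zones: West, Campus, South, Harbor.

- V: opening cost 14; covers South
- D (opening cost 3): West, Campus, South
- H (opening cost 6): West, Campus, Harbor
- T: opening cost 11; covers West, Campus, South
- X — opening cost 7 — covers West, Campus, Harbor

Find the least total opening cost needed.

This is a weighted set-cover instance.
Choose D and H: together they cover West, Campus, South, Harbor — every zone.
Total opening cost: 3 + 6 = 9.
No cover costs less than 9.

9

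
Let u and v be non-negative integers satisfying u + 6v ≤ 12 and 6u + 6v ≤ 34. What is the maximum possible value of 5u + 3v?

25

Relaxing integrality, the LP optimum is 28.33 at (u,v) = (5.67, 0), which is not an integer point.
(u,v)=(5,0): 1·5+6·0=5≤12, 6·5+6·0=30≤34, objective 25.
(u,v)=(4,1): 1·4+6·1=10≤12, 6·4+6·1=30≤34, objective 23.
(u,v)=(4,0): 1·4+6·0=4≤12, 6·4+6·0=24≤34, objective 20.
The best lattice point is (5,0), giving 25.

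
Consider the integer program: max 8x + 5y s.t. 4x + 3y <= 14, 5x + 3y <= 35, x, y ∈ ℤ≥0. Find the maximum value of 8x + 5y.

The continuous relaxation peaks at (3.5, 0) with value 28.00; rounding to a feasible lattice point costs some objective.
(x,y)=(2,2): 4·2+3·2=14≤14, 5·2+3·2=16≤35, objective 26.
(x,y)=(3,0): 4·3+3·0=12≤14, 5·3+3·0=15≤35, objective 24.
(x,y)=(1,3): 4·1+3·3=13≤14, 5·1+3·3=14≤35, objective 23.
Maximum is 26 at (x,y)=(2,2).

26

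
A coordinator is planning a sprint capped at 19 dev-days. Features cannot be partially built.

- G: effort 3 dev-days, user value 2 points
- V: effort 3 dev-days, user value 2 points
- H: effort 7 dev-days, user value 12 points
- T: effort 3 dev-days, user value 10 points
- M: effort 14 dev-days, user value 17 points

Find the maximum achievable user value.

Allowing fractional choices, the relaxed optimum would be about 32.9, but features are indivisible.
T + M: effort 3 + 14 = 17 ≤ 19, user value 10 + 17 = 27.
G + H + T: effort 3 + 7 + 3 = 13 ≤ 19, user value 2 + 12 + 10 = 24.
G + V + H + T: effort 3 + 3 + 7 + 3 = 16 ≤ 19, user value 2 + 2 + 12 + 10 = 26.
Best is T and M with total user value 27.

27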